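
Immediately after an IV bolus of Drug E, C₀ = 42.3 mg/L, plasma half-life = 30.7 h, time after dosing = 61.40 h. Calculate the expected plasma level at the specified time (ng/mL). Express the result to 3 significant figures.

10600 ng/mL

k = ln2 / t½ = 0.693147 / 30.7 = 0.02258 h⁻¹
t / t½ = 61.40 / 30.7 = 2 half-lives
C = C₀ × (1/2)^2 = 42.30 × 0.2500 = 10.58 mg/L
Convert: 10.58 mg/L × 1000 = 10580 ng/mL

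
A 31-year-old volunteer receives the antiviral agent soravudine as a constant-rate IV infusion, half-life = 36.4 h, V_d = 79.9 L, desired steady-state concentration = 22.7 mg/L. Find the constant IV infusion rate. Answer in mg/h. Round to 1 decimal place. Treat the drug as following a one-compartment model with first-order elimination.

k = ln2 / t½ = 0.693147 / 36.4 = 0.01904 h⁻¹
CL = k × Vd = 0.01904 × 79.9 = 1.521 L/h
At steady state, infusion rate R₀ = Css × CL = 22.7 × 1.521 = 34.53 mg/h

34.5 mg/h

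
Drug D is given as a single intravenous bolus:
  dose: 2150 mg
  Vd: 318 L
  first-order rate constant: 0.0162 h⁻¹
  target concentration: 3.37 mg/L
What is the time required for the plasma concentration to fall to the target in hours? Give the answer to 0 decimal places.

43 h

C₀ = Dose / Vd = 2150 / 318 = 6.761 mg/L
t = ln(C₀ / C) / k = ln(6.761 / 3.37) / 0.01620
  = ln(2.006) / 0.01620 = 0.6961 / 0.01620 = 42.97 h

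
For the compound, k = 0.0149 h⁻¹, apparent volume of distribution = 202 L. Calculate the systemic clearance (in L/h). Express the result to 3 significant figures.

CL = k × Vd = 0.0149 × 202 = 3.010 L/h

3.01 L/h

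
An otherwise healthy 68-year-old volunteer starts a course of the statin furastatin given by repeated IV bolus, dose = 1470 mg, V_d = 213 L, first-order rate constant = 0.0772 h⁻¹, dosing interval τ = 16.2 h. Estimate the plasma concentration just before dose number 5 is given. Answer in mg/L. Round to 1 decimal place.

2.8 mg/L

C₀ per dose = Dose / Vd = 1470 / 213 = 6.901 mg/L
Fraction remaining after one interval: r = e^(−kτ) = e^(−0.07720 × 16.2) = 0.2863
Before dose 5, 4 doses have been given (aged 1τ, 2τ, 3τ, 4τ).
C_trough = C₀ × (r + r² + … + r^4) = C₀ × r(1−r^4)/(1−r)
        = 6.901 × 0.2863 × (1 − 0.006719) / (1 − 0.2863) = 2.750 mg/L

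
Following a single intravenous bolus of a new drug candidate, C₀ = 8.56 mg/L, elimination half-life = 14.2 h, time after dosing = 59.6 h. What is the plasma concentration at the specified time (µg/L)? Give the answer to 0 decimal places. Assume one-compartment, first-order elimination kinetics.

k = ln2 / t½ = 0.693147 / 14.2 = 0.04881 h⁻¹
C = C₀ · e^(−k·t) = 8.560 × e^(−0.04881 × 59.6)
  = 8.560 × 0.05453 = 0.4668 mg/L
Convert: 0.4668 mg/L × 1000 = 466.8 µg/L

467 µg/L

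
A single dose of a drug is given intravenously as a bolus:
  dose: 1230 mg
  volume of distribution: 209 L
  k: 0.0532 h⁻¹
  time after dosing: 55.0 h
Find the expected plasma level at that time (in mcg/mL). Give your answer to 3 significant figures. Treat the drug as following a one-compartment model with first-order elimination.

C₀ = Dose / Vd = 1230 / 209 = 5.885 mg/L
C = C₀ · e^(−k·t) = 5.885 × e^(−0.05320 × 55.0)
  = 5.885 × 0.05361 = 0.3155 mg/L
(0.3155 mg/L = 0.3155 mcg/mL)

0.316 mcg/mL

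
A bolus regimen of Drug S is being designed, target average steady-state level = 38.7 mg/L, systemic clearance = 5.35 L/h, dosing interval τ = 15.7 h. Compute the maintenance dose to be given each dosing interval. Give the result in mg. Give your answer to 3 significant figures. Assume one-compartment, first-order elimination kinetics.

3250 mg

At steady state, Dose/τ = Css × CL.
Dose = Css × CL × τ = 38.7 × 5.350 × 15.7 = 3251 mg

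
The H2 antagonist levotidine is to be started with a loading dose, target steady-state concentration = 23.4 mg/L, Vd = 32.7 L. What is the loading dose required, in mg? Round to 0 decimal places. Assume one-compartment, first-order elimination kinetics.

765 mg

LD = Css × Vd = 23.4 × 32.7 = 765.2 mg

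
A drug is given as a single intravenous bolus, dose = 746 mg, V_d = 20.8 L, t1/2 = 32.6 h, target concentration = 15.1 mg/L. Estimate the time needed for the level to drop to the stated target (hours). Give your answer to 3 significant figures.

C₀ = Dose / Vd = 746.0 / 20.8 = 35.87 mg/L
k = ln2 / t½ = 0.693147 / 32.6 = 0.02126 h⁻¹
t = ln(C₀ / C) / k = ln(35.87 / 15.1) / 0.02126
  = ln(2.375) / 0.02126 = 0.8650 / 0.02126 = 40.69 h

40.7 h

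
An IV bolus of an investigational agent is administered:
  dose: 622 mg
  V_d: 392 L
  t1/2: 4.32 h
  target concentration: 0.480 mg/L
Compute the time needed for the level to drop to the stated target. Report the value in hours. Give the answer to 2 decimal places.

7.45 h

C₀ = Dose / Vd = 622.0 / 392 = 1.587 mg/L
k = ln2 / t½ = 0.693147 / 4.32 = 0.1605 h⁻¹
t = ln(C₀ / C) / k = ln(1.587 / 0.480) / 0.1605
  = ln(3.306) / 0.1605 = 1.196 / 0.1605 = 7.452 h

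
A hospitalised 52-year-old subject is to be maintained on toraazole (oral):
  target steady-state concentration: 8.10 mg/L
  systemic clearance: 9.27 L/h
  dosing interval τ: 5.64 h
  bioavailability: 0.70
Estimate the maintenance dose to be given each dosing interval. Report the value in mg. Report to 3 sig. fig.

At steady state, F × (Dose/τ) = Css × CL.
Dose = Css × CL × τ / F = 8.10 × 9.270 × 5.64 / 0.70 = 605.0 mg

605 mg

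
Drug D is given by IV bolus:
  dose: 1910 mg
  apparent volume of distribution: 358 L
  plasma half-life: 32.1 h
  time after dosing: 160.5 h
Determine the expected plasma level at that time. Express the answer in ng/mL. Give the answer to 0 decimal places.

C₀ = Dose / Vd = 1910 / 358 = 5.335 mg/L
k = ln2 / t½ = 0.693147 / 32.1 = 0.02159 h⁻¹
t / t½ = 160.5 / 32.1 = 5 half-lives
C = C₀ × (1/2)^5 = 5.335 × 0.03125 = 0.1667 mg/L
Convert: 0.1667 mg/L × 1000 = 166.7 ng/mL

167 ng/mL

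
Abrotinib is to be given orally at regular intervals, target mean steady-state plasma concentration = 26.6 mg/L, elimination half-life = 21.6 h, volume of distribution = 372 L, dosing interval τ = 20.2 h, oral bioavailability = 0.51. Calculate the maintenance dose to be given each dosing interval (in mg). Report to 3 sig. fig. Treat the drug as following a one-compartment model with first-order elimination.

12600 mg

k = ln2 / t½ = 0.693147 / 21.6 = 0.03209 h⁻¹
CL = k × Vd = 0.03209 × 372 = 11.94 L/h
At steady state, F × (Dose/τ) = Css × CL.
Dose = Css × CL × τ / F = 26.6 × 11.94 × 20.2 / 0.51 = 12580 mg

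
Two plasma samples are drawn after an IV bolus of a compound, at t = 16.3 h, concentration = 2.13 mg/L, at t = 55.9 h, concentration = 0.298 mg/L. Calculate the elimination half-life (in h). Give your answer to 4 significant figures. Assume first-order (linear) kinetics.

13.96 h

k = ln(C₁/C₂) / (t₂ − t₁) = ln(2.13/0.298) / (55.9 − 16.3)
  = 1.967 / 39.60 = 0.04967 h⁻¹
t½ = ln2 / k = 0.693147 / 0.04967 = 13.96 h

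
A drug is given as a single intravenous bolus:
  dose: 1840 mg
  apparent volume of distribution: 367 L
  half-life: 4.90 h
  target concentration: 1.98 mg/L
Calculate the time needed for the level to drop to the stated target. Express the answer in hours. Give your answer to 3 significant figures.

C₀ = Dose / Vd = 1840 / 367 = 5.014 mg/L
k = ln2 / t½ = 0.693147 / 4.90 = 0.1415 h⁻¹
t = ln(C₀ / C) / k = ln(5.014 / 1.98) / 0.1415
  = ln(2.532) / 0.1415 = 0.9290 / 0.1415 = 6.565 h

6.57 h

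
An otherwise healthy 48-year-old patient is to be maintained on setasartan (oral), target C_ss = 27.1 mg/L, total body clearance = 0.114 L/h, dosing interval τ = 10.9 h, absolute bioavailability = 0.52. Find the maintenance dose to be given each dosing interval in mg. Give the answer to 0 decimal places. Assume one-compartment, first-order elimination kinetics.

At steady state, F × (Dose/τ) = Css × CL.
Dose = Css × CL × τ / F = 27.1 × 0.1140 × 10.9 / 0.52 = 64.76 mg

65 mg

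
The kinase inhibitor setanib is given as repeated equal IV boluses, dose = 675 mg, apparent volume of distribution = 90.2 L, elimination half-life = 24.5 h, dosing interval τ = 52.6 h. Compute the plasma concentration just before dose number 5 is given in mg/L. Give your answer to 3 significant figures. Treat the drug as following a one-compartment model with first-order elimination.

C₀ per dose = Dose / Vd = 675 / 90.2 = 7.483 mg/L
k = ln2 / t½ = 0.693147 / 24.5 = 0.02829 h⁻¹
Fraction remaining after one interval: r = e^(−kτ) = e^(−0.02829 × 52.6) = 0.2258
Before dose 5, 4 doses have been given (aged 1τ, 2τ, 3τ, 4τ).
C_trough = C₀ × (r + r² + … + r^4) = C₀ × r(1−r^4)/(1−r)
        = 7.483 × 0.2258 × (1 − 0.002600) / (1 − 0.2258) = 2.177 mg/L

2.18 mg/L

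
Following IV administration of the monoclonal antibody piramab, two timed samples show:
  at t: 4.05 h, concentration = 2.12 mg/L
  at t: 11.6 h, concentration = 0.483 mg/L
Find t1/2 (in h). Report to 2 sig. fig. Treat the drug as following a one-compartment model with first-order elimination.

k = ln(C₁/C₂) / (t₂ − t₁) = ln(2.12/0.483) / (11.6 − 4.05)
  = 1.479 / 7.550 = 0.1959 h⁻¹
t½ = ln2 / k = 0.693147 / 0.1959 = 3.538 h

3.5 h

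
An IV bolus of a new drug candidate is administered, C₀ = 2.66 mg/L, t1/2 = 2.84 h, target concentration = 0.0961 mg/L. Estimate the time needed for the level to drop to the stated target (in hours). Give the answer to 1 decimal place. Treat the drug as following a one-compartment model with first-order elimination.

13.6 h

k = ln2 / t½ = 0.693147 / 2.84 = 0.2441 h⁻¹
t = ln(C₀ / C) / k = ln(2.660 / 0.0961) / 0.2441
  = ln(27.68) / 0.2441 = 3.321 / 0.2441 = 13.61 h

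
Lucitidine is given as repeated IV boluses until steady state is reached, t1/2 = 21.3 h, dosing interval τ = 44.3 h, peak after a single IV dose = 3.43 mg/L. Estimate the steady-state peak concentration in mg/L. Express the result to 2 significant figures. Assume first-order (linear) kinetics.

k = ln2 / t½ = 0.693147 / 21.3 = 0.03254 h⁻¹
e^(−kτ) = e^(−0.03254 × 44.3) = 0.2366
Accumulation ratio R = 1 / (1 − e^(−kτ)) = 1 / (1 − 0.2366) = 1.310
Steady-state peak = C₀ × R = 3.43 × 1.310 = 4.493 mg/L

4.5 mg/L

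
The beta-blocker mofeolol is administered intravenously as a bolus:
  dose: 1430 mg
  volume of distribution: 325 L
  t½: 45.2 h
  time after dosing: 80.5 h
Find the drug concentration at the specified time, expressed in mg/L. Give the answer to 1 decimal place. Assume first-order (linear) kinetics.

1.3 mg/L

C₀ = Dose / Vd = 1430 / 325 = 4.400 mg/L
k = ln2 / t½ = 0.693147 / 45.2 = 0.01534 h⁻¹
C = C₀ · e^(−k·t) = 4.400 × e^(−0.01534 × 80.5)
  = 4.400 × 0.2909 = 1.280 mg/L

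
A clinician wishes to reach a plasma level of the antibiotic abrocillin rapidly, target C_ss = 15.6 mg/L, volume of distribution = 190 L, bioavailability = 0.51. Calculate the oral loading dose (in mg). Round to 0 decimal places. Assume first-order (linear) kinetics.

5812 mg

LD = Css × Vd / F = 15.6 × 190 / 0.51 = 5812 mg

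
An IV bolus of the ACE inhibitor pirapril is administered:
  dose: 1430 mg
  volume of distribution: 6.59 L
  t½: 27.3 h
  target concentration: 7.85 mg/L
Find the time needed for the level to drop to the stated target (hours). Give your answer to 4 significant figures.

130.7 h

C₀ = Dose / Vd = 1430 / 6.59 = 217.0 mg/L
k = ln2 / t½ = 0.693147 / 27.3 = 0.02539 h⁻¹
t = ln(C₀ / C) / k = ln(217.0 / 7.85) / 0.02539
  = ln(27.64) / 0.02539 = 3.319 / 0.02539 = 130.7 h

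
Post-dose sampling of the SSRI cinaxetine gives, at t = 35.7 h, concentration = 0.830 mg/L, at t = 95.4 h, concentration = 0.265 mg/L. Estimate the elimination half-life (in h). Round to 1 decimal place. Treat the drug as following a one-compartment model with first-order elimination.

36.2 h

k = ln(C₁/C₂) / (t₂ − t₁) = ln(0.830/0.265) / (95.4 − 35.7)
  = 1.142 / 59.70 = 0.01913 h⁻¹
t½ = ln2 / k = 0.693147 / 0.01913 = 36.23 h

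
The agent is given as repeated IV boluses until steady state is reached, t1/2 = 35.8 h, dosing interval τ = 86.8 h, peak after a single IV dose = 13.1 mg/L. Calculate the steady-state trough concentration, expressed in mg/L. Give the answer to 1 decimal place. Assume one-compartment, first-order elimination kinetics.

k = ln2 / t½ = 0.693147 / 35.8 = 0.01936 h⁻¹
e^(−kτ) = e^(−0.01936 × 86.8) = 0.1863
Accumulation ratio R = 1 / (1 − e^(−kτ)) = 1 / (1 − 0.1863) = 1.229
Steady-state trough = C₀ × R × e^(−kτ) = 13.1 × 1.229 × 0.1863 = 2.999 mg/L

3.0 mg/L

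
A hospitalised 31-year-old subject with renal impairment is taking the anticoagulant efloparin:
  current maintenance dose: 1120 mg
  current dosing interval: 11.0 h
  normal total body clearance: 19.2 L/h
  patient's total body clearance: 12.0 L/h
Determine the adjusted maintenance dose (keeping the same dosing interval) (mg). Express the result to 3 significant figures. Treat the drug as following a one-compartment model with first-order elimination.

To keep the same average steady-state level, dosing rate must scale with clearance.
CL ratio = 12.0 / 19.2 = 0.6250
New dose (same interval) = 1120 × 0.6250 = 700.0 mg

700 mg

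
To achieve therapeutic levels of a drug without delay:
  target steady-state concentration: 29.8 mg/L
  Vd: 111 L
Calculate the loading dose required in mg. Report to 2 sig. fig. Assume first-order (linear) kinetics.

3300 mg

LD = Css × Vd = 29.8 × 111 = 3308 mg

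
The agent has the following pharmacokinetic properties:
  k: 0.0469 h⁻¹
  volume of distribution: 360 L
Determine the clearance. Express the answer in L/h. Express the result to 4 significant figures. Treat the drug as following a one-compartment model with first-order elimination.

16.88 L/h

CL = k × Vd = 0.0469 × 360 = 16.88 L/h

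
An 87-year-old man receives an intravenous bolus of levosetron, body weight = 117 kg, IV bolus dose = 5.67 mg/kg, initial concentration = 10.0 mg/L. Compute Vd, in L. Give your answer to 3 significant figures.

66.3 L

Dose = 5.67 × 117 = 663.4 mg
Vd = Dose / C₀ = 663.4 / 10.0 = 66.34 L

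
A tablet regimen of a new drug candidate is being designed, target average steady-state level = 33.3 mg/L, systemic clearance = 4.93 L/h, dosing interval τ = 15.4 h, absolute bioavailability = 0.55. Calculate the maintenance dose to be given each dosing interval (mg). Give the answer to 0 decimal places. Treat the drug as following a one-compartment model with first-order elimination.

At steady state, F × (Dose/τ) = Css × CL.
Dose = Css × CL × τ / F = 33.3 × 4.930 × 15.4 / 0.55 = 4597 mg

4597 mg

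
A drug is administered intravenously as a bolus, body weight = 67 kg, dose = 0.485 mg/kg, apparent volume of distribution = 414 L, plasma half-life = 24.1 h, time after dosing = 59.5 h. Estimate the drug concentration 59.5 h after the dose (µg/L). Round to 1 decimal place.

Total dose = 0.485 × 67 = 32.50 mg
C₀ = Dose / Vd = 32.50 / 414 = 0.07850 mg/L
k = ln2 / t½ = 0.693147 / 24.1 = 0.02876 h⁻¹
C = C₀ · e^(−k·t) = 0.07850 × e^(−0.02876 × 59.5)
  = 0.07850 × 0.1806 = 0.01418 mg/L
Convert: 0.01418 mg/L × 1000 = 14.18 µg/L

14.2 µg/L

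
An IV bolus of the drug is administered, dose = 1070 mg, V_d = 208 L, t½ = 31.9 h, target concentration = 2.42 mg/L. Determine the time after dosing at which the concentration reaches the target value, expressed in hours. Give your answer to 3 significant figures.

34.7 h

C₀ = Dose / Vd = 1070 / 208 = 5.144 mg/L
k = ln2 / t½ = 0.693147 / 31.9 = 0.02173 h⁻¹
t = ln(C₀ / C) / k = ln(5.144 / 2.42) / 0.02173
  = ln(2.126) / 0.02173 = 0.7542 / 0.02173 = 34.71 h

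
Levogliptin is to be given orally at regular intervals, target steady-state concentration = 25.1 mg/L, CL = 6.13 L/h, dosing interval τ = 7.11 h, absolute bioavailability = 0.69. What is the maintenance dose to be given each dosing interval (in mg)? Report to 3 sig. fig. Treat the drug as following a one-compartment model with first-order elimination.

At steady state, F × (Dose/τ) = Css × CL.
Dose = Css × CL × τ / F = 25.1 × 6.130 × 7.11 / 0.69 = 1585 mg

1590 mg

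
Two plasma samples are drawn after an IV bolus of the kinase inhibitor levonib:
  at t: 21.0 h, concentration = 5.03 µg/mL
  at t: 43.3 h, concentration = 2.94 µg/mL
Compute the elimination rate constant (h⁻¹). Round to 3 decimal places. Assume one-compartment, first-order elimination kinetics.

0.024 h⁻¹

k = ln(C₁/C₂) / (t₂ − t₁) = ln(5.03/2.94) / (43.3 − 21.0)
  = 0.5370 / 22.30 = 0.02408 h⁻¹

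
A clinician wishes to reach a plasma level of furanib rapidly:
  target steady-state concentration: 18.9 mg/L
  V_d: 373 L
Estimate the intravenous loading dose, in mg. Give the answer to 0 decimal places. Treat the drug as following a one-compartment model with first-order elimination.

7050 mg

LD = Css × Vd = 18.9 × 373 = 7050 mg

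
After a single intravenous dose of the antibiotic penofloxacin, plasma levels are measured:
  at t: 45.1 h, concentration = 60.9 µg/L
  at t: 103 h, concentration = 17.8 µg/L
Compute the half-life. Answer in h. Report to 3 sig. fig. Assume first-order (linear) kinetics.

32.6 h

k = ln(C₁/C₂) / (t₂ − t₁) = ln(60.9/17.8) / (103 − 45.1)
  = 1.230 / 57.90 = 0.02124 h⁻¹
t½ = ln2 / k = 0.693147 / 0.02124 = 32.63 h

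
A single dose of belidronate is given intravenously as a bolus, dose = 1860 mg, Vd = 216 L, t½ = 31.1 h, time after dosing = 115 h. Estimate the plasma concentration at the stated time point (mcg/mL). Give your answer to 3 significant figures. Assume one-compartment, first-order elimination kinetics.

0.664 mcg/mL

C₀ = Dose / Vd = 1860 / 216 = 8.611 mg/L
k = ln2 / t½ = 0.693147 / 31.1 = 0.02229 h⁻¹
C = C₀ · e^(−k·t) = 8.611 × e^(−0.02229 × 115)
  = 8.611 × 0.07705 = 0.6635 mg/L
(0.6635 mg/L = 0.6635 mcg/mL)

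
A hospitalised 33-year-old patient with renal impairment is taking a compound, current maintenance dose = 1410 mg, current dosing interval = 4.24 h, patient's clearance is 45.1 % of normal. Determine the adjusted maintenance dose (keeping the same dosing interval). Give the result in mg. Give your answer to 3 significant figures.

636 mg

To keep the same average steady-state level, dosing rate must scale with clearance.
CL ratio = 45.1 / 100 = 0.4510
New dose (same interval) = 1410 × 0.4510 = 635.9 mg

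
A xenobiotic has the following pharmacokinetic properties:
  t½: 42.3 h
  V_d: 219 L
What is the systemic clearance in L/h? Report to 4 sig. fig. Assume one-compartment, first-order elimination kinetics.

3.589 L/h

k = ln2 / t½ = 0.693147 / 42.3 = 0.01639 h⁻¹
CL = k × Vd = 0.01639 × 219 = 3.589 L/h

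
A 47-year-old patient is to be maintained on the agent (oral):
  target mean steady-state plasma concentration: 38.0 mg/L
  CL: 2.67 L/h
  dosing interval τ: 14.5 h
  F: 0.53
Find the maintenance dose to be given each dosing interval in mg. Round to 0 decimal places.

At steady state, F × (Dose/τ) = Css × CL.
Dose = Css × CL × τ / F = 38.0 × 2.670 × 14.5 / 0.53 = 2776 mg

2776 mg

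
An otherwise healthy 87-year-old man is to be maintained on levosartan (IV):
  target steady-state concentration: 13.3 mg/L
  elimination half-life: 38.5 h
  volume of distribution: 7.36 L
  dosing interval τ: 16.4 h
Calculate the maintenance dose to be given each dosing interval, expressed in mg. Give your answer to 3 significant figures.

28.9 mg

k = ln2 / t½ = 0.693147 / 38.5 = 0.01800 h⁻¹
CL = k × Vd = 0.01800 × 7.36 = 0.1325 L/h
At steady state, Dose/τ = Css × CL.
Dose = Css × CL × τ = 13.3 × 0.1325 × 16.4 = 28.90 mg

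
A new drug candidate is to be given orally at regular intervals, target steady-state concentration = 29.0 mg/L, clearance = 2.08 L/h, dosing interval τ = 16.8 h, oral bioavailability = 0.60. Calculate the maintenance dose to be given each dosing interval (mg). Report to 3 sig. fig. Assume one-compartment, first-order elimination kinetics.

1690 mg

At steady state, F × (Dose/τ) = Css × CL.
Dose = Css × CL × τ / F = 29.0 × 2.080 × 16.8 / 0.60 = 1689 mg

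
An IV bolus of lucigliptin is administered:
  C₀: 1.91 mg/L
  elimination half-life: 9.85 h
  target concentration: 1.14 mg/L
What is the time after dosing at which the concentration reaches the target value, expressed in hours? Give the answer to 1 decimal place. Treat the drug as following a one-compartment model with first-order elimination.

7.3 h

k = ln2 / t½ = 0.693147 / 9.85 = 0.07037 h⁻¹
t = ln(C₀ / C) / k = ln(1.910 / 1.14) / 0.07037
  = ln(1.675) / 0.07037 = 0.5158 / 0.07037 = 7.330 h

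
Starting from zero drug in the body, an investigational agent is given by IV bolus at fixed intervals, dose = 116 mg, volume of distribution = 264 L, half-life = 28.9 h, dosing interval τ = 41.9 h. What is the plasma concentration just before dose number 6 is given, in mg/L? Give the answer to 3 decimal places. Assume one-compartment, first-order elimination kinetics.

C₀ per dose = Dose / Vd = 116 / 264 = 0.4394 mg/L
k = ln2 / t½ = 0.693147 / 28.9 = 0.02398 h⁻¹
Fraction remaining after one interval: r = e^(−kτ) = e^(−0.02398 × 41.9) = 0.3661
Before dose 6, 5 doses have been given (aged 1τ, 2τ, 3τ, 4τ, 5τ).
C_trough = C₀ × (r + r² + … + r^5) = C₀ × r(1−r^5)/(1−r)
        = 0.4394 × 0.3661 × (1 − 0.006577) / (1 − 0.3661) = 0.2521 mg/L

0.252 mg/L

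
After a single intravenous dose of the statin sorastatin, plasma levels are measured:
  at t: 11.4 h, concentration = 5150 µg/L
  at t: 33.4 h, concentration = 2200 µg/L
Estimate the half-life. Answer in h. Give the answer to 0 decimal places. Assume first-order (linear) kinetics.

k = ln(C₁/C₂) / (t₂ − t₁) = ln(5150/2200) / (33.4 − 11.4)
  = 0.8505 / 22.00 = 0.03866 h⁻¹
t½ = ln2 / k = 0.693147 / 0.03866 = 17.93 h

18 h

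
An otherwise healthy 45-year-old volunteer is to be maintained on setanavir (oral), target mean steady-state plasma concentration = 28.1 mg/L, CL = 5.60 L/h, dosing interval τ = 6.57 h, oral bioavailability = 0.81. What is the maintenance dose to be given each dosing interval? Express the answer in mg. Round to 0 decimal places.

At steady state, F × (Dose/τ) = Css × CL.
Dose = Css × CL × τ / F = 28.1 × 5.600 × 6.57 / 0.81 = 1276 mg

1276 mg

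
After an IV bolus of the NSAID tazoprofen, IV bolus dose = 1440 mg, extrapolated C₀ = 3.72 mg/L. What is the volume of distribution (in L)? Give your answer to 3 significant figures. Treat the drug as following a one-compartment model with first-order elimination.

387 L

Vd = Dose / C₀ = 1440 / 3.72 = 387.1 L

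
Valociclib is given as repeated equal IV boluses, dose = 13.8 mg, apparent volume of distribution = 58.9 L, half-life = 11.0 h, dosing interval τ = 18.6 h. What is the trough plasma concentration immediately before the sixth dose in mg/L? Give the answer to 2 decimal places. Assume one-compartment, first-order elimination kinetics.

0.10 mg/L

C₀ per dose = Dose / Vd = 13.8 / 58.9 = 0.2343 mg/L
k = ln2 / t½ = 0.693147 / 11.0 = 0.06301 h⁻¹
Fraction remaining after one interval: r = e^(−kτ) = e^(−0.06301 × 18.6) = 0.3098
Before dose 6, 5 doses have been given (aged 1τ, 2τ, 3τ, 4τ, 5τ).
C_trough = C₀ × (r + r² + … + r^5) = C₀ × r(1−r^5)/(1−r)
        = 0.2343 × 0.3098 × (1 − 0.002854) / (1 − 0.3098) = 0.1049 mg/L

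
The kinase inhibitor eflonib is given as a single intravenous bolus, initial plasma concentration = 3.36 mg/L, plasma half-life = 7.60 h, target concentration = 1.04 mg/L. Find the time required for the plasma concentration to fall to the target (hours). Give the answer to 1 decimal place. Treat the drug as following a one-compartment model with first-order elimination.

12.9 h

k = ln2 / t½ = 0.693147 / 7.60 = 0.09120 h⁻¹
t = ln(C₀ / C) / k = ln(3.360 / 1.04) / 0.09120
  = ln(3.231) / 0.09120 = 1.173 / 0.09120 = 12.86 h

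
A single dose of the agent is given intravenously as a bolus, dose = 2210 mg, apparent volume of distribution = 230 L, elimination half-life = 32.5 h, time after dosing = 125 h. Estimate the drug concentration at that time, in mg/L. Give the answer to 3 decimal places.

C₀ = Dose / Vd = 2210 / 230 = 9.609 mg/L
k = ln2 / t½ = 0.693147 / 32.5 = 0.02133 h⁻¹
C = C₀ · e^(−k·t) = 9.609 × e^(−0.02133 × 125)
  = 9.609 × 0.06951 = 0.6679 mg/L

0.668 mg/L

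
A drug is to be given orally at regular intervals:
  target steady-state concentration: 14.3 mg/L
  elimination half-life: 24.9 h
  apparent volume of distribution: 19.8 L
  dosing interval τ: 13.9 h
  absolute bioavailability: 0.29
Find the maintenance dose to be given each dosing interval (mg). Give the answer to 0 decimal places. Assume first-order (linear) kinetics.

k = ln2 / t½ = 0.693147 / 24.9 = 0.02784 h⁻¹
CL = k × Vd = 0.02784 × 19.8 = 0.5512 L/h
At steady state, F × (Dose/τ) = Css × CL.
Dose = Css × CL × τ / F = 14.3 × 0.5512 × 13.9 / 0.29 = 377.8 mg

378 mg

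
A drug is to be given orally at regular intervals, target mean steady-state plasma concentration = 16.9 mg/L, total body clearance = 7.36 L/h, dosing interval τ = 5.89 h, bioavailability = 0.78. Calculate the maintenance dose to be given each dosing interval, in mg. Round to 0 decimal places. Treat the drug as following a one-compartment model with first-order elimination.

939 mg

At steady state, F × (Dose/τ) = Css × CL.
Dose = Css × CL × τ / F = 16.9 × 7.360 × 5.89 / 0.78 = 939.3 mg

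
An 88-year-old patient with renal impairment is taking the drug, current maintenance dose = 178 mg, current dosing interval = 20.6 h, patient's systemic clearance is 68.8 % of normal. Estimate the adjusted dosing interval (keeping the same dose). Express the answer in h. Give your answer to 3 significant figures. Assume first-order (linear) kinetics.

To keep the same average steady-state level, dosing rate must scale with clearance.
CL ratio = 68.8 / 100 = 0.6880
New interval (same dose) = 20.6 / 0.6880 = 29.94 h

29.9 h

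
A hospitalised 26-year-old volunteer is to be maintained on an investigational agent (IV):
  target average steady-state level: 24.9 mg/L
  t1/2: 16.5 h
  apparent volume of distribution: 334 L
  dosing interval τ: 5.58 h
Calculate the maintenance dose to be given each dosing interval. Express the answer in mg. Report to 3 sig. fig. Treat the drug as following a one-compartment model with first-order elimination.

1950 mg

k = ln2 / t½ = 0.693147 / 16.5 = 0.04201 h⁻¹
CL = k × Vd = 0.04201 × 334 = 14.03 L/h
At steady state, Dose/τ = Css × CL.
Dose = Css × CL × τ = 24.9 × 14.03 × 5.58 = 1949 mg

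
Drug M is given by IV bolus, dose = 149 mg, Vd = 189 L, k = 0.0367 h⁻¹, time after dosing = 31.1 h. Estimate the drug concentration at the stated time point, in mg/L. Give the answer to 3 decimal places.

C₀ = Dose / Vd = 149.0 / 189 = 0.7884 mg/L
C = C₀ · e^(−k·t) = 0.7884 × e^(−0.03670 × 31.1)
  = 0.7884 × 0.3194 = 0.2518 mg/L

0.252 mg/L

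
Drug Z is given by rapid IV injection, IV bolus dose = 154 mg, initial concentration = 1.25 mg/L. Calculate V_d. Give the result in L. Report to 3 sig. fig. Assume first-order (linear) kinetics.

123 L

Vd = Dose / C₀ = 154.0 / 1.25 = 123.2 L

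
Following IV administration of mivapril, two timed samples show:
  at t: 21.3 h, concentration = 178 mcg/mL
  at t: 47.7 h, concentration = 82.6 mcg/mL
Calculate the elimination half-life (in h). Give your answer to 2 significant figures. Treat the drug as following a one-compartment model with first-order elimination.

k = ln(C₁/C₂) / (t₂ − t₁) = ln(178/82.6) / (47.7 − 21.3)
  = 0.7678 / 26.40 = 0.02908 h⁻¹
t½ = ln2 / k = 0.693147 / 0.02908 = 23.84 h

24 h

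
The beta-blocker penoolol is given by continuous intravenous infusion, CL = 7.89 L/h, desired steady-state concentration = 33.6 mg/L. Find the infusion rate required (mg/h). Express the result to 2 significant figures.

270 mg/h

At steady state, infusion rate R₀ = Css × CL = 33.6 × 7.890 = 265.1 mg/h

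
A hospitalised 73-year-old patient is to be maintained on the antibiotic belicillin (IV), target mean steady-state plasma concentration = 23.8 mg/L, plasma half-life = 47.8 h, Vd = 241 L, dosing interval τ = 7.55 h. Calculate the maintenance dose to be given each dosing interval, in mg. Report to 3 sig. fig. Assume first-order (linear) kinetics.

628 mg

k = ln2 / t½ = 0.693147 / 47.8 = 0.01450 h⁻¹
CL = k × Vd = 0.01450 × 241 = 3.495 L/h
At steady state, Dose/τ = Css × CL.
Dose = Css × CL × τ = 23.8 × 3.495 × 7.55 = 628.0 mg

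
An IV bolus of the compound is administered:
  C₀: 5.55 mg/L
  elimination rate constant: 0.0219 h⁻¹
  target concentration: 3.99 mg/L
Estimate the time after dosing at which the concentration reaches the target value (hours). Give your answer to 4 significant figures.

t = ln(C₀ / C) / k = ln(5.550 / 3.99) / 0.02190
  = ln(1.391) / 0.02190 = 0.3300 / 0.02190 = 15.07 h

15.07 h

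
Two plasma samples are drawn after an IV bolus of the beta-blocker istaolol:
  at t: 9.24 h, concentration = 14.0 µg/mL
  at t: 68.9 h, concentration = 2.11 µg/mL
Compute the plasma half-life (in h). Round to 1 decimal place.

21.9 h

k = ln(C₁/C₂) / (t₂ − t₁) = ln(14.0/2.11) / (68.9 − 9.24)
  = 1.892 / 59.66 = 0.03171 h⁻¹
t½ = ln2 / k = 0.693147 / 0.03171 = 21.86 h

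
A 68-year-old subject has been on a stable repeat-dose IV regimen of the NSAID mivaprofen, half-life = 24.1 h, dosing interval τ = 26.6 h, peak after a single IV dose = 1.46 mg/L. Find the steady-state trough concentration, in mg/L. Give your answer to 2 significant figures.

1.3 mg/L

k = ln2 / t½ = 0.693147 / 24.1 = 0.02876 h⁻¹
e^(−kτ) = e^(−0.02876 × 26.6) = 0.4653
Accumulation ratio R = 1 / (1 − e^(−kτ)) = 1 / (1 − 0.4653) = 1.870
Steady-state trough = C₀ × R × e^(−kτ) = 1.46 × 1.870 × 0.4653 = 1.270 mg/L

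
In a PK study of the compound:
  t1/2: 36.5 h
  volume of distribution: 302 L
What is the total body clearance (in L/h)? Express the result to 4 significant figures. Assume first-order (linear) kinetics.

k = ln2 / t½ = 0.693147 / 36.5 = 0.01899 h⁻¹
CL = k × Vd = 0.01899 × 302 = 5.735 L/h

5.735 L/h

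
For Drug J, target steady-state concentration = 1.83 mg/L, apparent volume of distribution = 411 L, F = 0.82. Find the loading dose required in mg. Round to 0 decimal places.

LD = Css × Vd / F = 1.83 × 411 / 0.82 = 917.2 mg

917 mg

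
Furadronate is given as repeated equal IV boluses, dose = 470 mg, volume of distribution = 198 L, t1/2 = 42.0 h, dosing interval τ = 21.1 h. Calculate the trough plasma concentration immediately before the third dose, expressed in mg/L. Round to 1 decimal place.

2.9 mg/L

C₀ per dose = Dose / Vd = 470 / 198 = 2.374 mg/L
k = ln2 / t½ = 0.693147 / 42.0 = 0.01650 h⁻¹
Fraction remaining after one interval: r = e^(−kτ) = e^(−0.01650 × 21.1) = 0.7060
Before dose 3, 2 doses have been given (aged 1τ, 2τ).
C_trough = C₀ × (r + r²) = 2.374 × (0.7060 + 0.4984) = 2.859 mg/L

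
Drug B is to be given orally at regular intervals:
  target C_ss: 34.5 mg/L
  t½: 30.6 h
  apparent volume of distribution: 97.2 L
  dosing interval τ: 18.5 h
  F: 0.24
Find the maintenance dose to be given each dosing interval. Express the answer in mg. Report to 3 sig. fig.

5860 mg

k = ln2 / t½ = 0.693147 / 30.6 = 0.02265 h⁻¹
CL = k × Vd = 0.02265 × 97.2 = 2.202 L/h
At steady state, F × (Dose/τ) = Css × CL.
Dose = Css × CL × τ / F = 34.5 × 2.202 × 18.5 / 0.24 = 5856 mg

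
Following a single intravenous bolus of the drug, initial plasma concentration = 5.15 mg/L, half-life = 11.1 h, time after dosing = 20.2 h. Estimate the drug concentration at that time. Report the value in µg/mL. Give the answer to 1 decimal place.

k = ln2 / t½ = 0.693147 / 11.1 = 0.06245 h⁻¹
C = C₀ · e^(−k·t) = 5.150 × e^(−0.06245 × 20.2)
  = 5.150 × 0.2832 = 1.458 mg/L
(1.458 mg/L = 1.458 µg/mL)

1.5 µg/mL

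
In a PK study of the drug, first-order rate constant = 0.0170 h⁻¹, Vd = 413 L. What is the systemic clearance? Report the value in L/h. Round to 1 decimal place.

CL = k × Vd = 0.0170 × 413 = 7.021 L/h

7.0 L/h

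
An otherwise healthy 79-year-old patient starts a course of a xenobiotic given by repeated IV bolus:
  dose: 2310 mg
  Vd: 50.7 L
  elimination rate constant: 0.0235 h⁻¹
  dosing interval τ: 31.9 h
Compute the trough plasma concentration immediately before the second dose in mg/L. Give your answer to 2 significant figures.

22 mg/L

C₀ per dose = Dose / Vd = 2310 / 50.7 = 45.56 mg/L
Fraction remaining after one interval: r = e^(−kτ) = e^(−0.02350 × 31.9) = 0.4725
Before dose 2, 1 dose has been given (aged 1τ).
C_trough = C₀ × r = 45.56 × 0.4725 = 21.53 mg/L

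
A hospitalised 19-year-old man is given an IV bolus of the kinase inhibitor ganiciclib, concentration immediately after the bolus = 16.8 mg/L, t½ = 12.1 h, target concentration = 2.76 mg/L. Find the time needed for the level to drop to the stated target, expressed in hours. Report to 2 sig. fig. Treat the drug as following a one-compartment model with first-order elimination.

k = ln2 / t½ = 0.693147 / 12.1 = 0.05728 h⁻¹
t = ln(C₀ / C) / k = ln(16.80 / 2.76) / 0.05728
  = ln(6.087) / 0.05728 = 1.806 / 0.05728 = 31.53 h

32 h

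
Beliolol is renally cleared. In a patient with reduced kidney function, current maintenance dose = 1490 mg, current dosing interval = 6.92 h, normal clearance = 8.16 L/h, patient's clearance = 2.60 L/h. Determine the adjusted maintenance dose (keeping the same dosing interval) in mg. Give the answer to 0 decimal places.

475 mg

To keep the same average steady-state level, dosing rate must scale with clearance.
CL ratio = 2.60 / 8.16 = 0.3186
New dose (same interval) = 1490 × 0.3186 = 474.7 mg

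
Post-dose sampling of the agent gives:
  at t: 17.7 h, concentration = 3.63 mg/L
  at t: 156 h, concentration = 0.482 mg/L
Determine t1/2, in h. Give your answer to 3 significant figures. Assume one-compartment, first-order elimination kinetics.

47.5 h

k = ln(C₁/C₂) / (t₂ − t₁) = ln(3.63/0.482) / (156 − 17.7)
  = 2.019 / 138.3 = 0.01460 h⁻¹
t½ = ln2 / k = 0.693147 / 0.01460 = 47.48 h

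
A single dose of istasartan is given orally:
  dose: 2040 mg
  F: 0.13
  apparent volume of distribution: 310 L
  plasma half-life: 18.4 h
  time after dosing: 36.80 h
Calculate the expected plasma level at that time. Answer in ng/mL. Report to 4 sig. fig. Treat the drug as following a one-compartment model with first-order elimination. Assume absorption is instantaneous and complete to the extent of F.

Amount reaching circulation = F × Dose = 0.13 × 2040 = 265.2 mg
C₀ = F·Dose / Vd = 265.2 / 310 = 0.8555 mg/L
k = ln2 / t½ = 0.693147 / 18.4 = 0.03767 h⁻¹
t / t½ = 36.80 / 18.4 = 2 half-lives
C = C₀ × (1/2)^2 = 0.8555 × 0.2500 = 0.2139 mg/L
Convert: 0.2139 mg/L × 1000 = 213.9 ng/mL

213.9 ng/mL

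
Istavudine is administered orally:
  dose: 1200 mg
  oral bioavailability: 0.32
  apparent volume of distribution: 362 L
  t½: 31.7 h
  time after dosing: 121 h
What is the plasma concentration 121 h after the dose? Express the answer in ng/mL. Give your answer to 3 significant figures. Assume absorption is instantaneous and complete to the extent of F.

Amount reaching circulation = F × Dose = 0.32 × 1200 = 384.0 mg
C₀ = F·Dose / Vd = 384.0 / 362 = 1.061 mg/L
k = ln2 / t½ = 0.693147 / 31.7 = 0.02187 h⁻¹
C = C₀ · e^(−k·t) = 1.061 × e^(−0.02187 × 121)
  = 1.061 × 0.07092 = 0.07525 mg/L
Convert: 0.07525 mg/L × 1000 = 75.25 ng/mL

75.3 ng/mL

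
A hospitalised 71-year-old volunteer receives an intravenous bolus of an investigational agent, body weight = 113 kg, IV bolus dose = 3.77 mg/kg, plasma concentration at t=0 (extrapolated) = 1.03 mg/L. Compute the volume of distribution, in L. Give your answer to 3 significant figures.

Dose = 3.77 × 113 = 426.0 mg
Vd = Dose / C₀ = 426.0 / 1.03 = 413.6 L

414 L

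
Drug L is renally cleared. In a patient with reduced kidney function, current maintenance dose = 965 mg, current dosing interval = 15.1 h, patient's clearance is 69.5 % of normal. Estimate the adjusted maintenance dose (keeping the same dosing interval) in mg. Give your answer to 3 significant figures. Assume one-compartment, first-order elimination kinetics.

671 mg

To keep the same average steady-state level, dosing rate must scale with clearance.
CL ratio = 69.5 / 100 = 0.6950
New dose (same interval) = 965 × 0.6950 = 670.7 mg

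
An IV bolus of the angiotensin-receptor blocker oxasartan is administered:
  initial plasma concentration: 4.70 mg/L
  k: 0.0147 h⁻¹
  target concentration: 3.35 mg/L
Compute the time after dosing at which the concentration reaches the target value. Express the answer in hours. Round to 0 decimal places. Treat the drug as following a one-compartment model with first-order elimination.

t = ln(C₀ / C) / k = ln(4.700 / 3.35) / 0.01470
  = ln(1.403) / 0.01470 = 0.3386 / 0.01470 = 23.03 h

23 h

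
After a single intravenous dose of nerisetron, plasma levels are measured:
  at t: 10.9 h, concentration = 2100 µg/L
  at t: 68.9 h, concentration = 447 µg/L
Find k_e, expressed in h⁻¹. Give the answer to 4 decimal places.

k = ln(C₁/C₂) / (t₂ − t₁) = ln(2100/447) / (68.9 − 10.9)
  = 1.547 / 58.00 = 0.02667 h⁻¹

0.0267 h⁻¹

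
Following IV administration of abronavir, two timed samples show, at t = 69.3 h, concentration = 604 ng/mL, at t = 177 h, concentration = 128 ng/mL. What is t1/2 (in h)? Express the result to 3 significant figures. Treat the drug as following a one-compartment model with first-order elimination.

48.1 h

k = ln(C₁/C₂) / (t₂ − t₁) = ln(604/128) / (177 − 69.3)
  = 1.552 / 107.7 = 0.01441 h⁻¹
t½ = ln2 / k = 0.693147 / 0.01441 = 48.10 h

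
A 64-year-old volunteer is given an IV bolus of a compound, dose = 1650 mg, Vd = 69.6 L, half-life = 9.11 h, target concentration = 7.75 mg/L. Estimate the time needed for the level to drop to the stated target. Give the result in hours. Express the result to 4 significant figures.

C₀ = Dose / Vd = 1650 / 69.6 = 23.71 mg/L
k = ln2 / t½ = 0.693147 / 9.11 = 0.07609 h⁻¹
t = ln(C₀ / C) / k = ln(23.71 / 7.75) / 0.07609
  = ln(3.059) / 0.07609 = 1.118 / 0.07609 = 14.69 h

14.69 h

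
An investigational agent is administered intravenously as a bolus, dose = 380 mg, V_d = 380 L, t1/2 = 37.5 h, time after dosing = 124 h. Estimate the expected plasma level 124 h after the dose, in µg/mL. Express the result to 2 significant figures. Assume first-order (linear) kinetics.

0.10 µg/mL

C₀ = Dose / Vd = 380.0 / 380 = 1.000 mg/L
k = ln2 / t½ = 0.693147 / 37.5 = 0.01848 h⁻¹
C = C₀ · e^(−k·t) = 1.000 × e^(−0.01848 × 124)
  = 1.000 × 0.1011 = 0.1011 mg/L
(0.1011 mg/L = 0.1011 µg/mL)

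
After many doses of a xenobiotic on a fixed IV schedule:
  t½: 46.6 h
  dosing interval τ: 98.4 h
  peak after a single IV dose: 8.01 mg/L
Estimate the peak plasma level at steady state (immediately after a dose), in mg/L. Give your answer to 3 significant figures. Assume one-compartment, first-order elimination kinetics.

k = ln2 / t½ = 0.693147 / 46.6 = 0.01487 h⁻¹
e^(−kτ) = e^(−0.01487 × 98.4) = 0.2315
Accumulation ratio R = 1 / (1 − e^(−kτ)) = 1 / (1 − 0.2315) = 1.301
Steady-state peak = C₀ × R = 8.01 × 1.301 = 10.42 mg/L

10.4 mg/L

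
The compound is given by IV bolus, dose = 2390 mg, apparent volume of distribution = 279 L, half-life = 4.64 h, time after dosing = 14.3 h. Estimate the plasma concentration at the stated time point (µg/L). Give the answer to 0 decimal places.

1012 µg/L

C₀ = Dose / Vd = 2390 / 279 = 8.566 mg/L
k = ln2 / t½ = 0.693147 / 4.64 = 0.1494 h⁻¹
C = C₀ · e^(−k·t) = 8.566 × e^(−0.1494 × 14.3)
  = 8.566 × 0.1181 = 1.012 mg/L
Convert: 1.012 mg/L × 1000 = 1012 µg/L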